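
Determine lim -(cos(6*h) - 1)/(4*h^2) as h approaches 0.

Direct substitution gives 0/0.
Apply L'Hôpital: lim (-6*sin(6*h))/(-8*h), still 0/0.
After 2 applications of L'Hôpital's rule the quotient is (-36*cos(6*h))/(-8); substituting h = 0 gives 9/2.

9/2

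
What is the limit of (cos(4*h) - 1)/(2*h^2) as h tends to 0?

Direct substitution gives 0/0.
Apply L'Hôpital: lim (-4*sin(4*h))/(4*h), still 0/0.
After 2 applications of L'Hôpital's rule the quotient is (-16*cos(4*h))/(4); substituting h = 0 gives -4.

-4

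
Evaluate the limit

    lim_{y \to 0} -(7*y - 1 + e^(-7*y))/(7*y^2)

Direct substitution gives 0/0.
Apply L'Hôpital: lim (7 - 7*e^(-7*y))/(-14*y), still 0/0.
After 2 applications of L'Hôpital's rule the quotient is (49*e^(-7*y))/(-14); substituting y = 0 gives -7/2.

-7/2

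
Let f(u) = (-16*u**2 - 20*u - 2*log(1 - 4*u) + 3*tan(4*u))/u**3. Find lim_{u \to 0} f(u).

320/3

Substitution gives 0/0 (the numerator vanishes to order 3).
Expand each term to order u^3: the coefficient of u^3 in -2·ln(1 - 4u) is 128/3 and in 3·tan(4u) is 64.
Lower-order terms cancel with the polynomial part, so the numerator is (320/3)·u^3 + o(u^3), and the limit is (320/3)/(1) = 320/3.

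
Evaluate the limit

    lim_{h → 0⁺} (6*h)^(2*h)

1

Base → 0⁺ and exponent → 0⁺: a 0^0 form.
Take logs: 2h·ln(6h). This is 0·(−∞); rewriting as ln(6h)/(1/(2h)) and applying L'Hôpital gives 0.
Hence the limit is e^0 = 1.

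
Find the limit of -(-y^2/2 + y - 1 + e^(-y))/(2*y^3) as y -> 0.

Direct substitution gives 0/0.
Apply L'Hôpital: lim (-y + 1 - e^(-y))/(-6*y^2), still 0/0.
Apply L'Hôpital: lim (-1 + e^(-y))/(-12*y), still 0/0.
After 3 applications of L'Hôpital's rule the quotient is (-e^(-y))/(-12); substituting y = 0 gives 1/12.

1/12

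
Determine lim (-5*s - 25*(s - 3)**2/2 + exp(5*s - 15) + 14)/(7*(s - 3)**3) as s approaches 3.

125/42

Direct substitution gives 0/0.
Apply L'Hôpital: lim (-25*s + 5*e^(5*s - 15) + 70)/(21*(s - 3)^2), still 0/0.
Apply L'Hôpital: lim (25*e^(5*s - 15) - 25)/(42*s - 126), still 0/0.
After 3 applications of L'Hôpital's rule the quotient is (125*e^(5*s - 15))/(42); substituting s = 3 gives 125/42.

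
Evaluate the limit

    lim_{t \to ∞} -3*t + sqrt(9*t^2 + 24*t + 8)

4

This has the form ∞ − ∞. Multiply and divide by the conjugate √(9*t^2 + 24*t + 8) + 3t.
That gives (24t + 8) / (√(9*t^2 + 24*t + 8) + 3t).
Divide numerator and denominator by t: the limit is 24/(2·3) = 4.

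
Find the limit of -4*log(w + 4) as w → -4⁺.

As w → -4⁺, w + 4 → 0⁺ and ln(w + 4) → −∞.
Multiplying by -4 gives ∞.

∞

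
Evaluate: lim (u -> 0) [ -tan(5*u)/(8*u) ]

-5/8

Substitution gives 0/0.
Since tan(θ)/θ → 1 as θ → 0, tan(5u)/(5u) → 1 and the limit is 5/(-8) = -5/8.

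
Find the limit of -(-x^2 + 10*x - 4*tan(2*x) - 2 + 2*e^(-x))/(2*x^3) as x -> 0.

Substitution gives 0/0; apply L'Hôpital's rule 3 times.
After differentiating numerator and denominator 3 times the quotient is (-192*tan(2*x)^4 - 256*tan(2*x)^2 - 64 - 2*e^(-x))/(-12); at x = 0 this is 11/2.

11/2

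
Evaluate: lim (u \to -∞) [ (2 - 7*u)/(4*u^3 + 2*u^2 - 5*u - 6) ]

The denominator has degree 3 and the numerator degree 1. Dividing numerator and denominator by u^3 sends every term to 0 except the leading denominator term, so the limit is 0.

0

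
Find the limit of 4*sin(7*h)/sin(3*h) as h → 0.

28/3

Substitution gives 0/0.
Divide numerator and denominator by h: sin(7h)/h → 7 and sin(3h)/h → 3, so the limit is 4·7/3 = 28/3.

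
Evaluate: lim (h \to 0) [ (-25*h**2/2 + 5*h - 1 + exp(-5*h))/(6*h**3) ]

Direct substitution gives 0/0.
Apply L'Hôpital: lim (-25*h + 5 - 5*e^(-5*h))/(18*h^2), still 0/0.
Apply L'Hôpital: lim (-25 + 25*e^(-5*h))/(36*h), still 0/0.
After 3 applications of L'Hôpital's rule the quotient is (-125*e^(-5*h))/(36); substituting h = 0 gives -125/36.

-125/36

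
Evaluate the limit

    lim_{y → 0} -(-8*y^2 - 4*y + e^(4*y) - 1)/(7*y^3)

Direct substitution gives 0/0.
Apply L'Hôpital: lim (-16*y + 4*e^(4*y) - 4)/(-21*y^2), still 0/0.
Apply L'Hôpital: lim (16*e^(4*y) - 16)/(-42*y), still 0/0.
After 3 applications of L'Hôpital's rule the quotient is (64*e^(4*y))/(-42); substituting y = 0 gives -32/21.

-32/21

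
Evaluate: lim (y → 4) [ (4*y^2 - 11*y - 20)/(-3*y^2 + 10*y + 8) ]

-3/2

At y = 4 both the top and bottom vanish — a removable singularity. Factoring out (y - 4) from each leaves (4*y + 5)/(-3*y - 2), which at y = 4 equals -3/2.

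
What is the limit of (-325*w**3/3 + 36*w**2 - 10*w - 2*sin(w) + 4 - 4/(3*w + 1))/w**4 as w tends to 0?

Substitution gives 0/0; apply L'Hôpital's rule 4 times.
After differentiating numerator and denominator 4 times the quotient is (-2*sin(w) - 7776/(3*w + 1)^5)/(24); at w = 0 this is -324.

-324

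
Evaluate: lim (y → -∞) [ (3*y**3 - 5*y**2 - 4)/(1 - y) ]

-∞

The numerator has higher degree (3 > 1); the quotient behaves like (3/(-1))·y^2 for large |y|.
As y → −∞ this diverges to -∞.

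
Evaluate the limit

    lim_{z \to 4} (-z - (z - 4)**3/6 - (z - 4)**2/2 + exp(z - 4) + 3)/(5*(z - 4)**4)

1/120

Direct substitution gives 0/0.
Apply L'Hôpital: lim (-z - (z - 4)^2/2 + e^(z - 4) + 3)/(20*(z - 4)^3), still 0/0.
Apply L'Hôpital: lim (-z + e^(z - 4) + 3)/(60*(z - 4)^2), still 0/0.
Apply L'Hôpital: lim (e^(z - 4) - 1)/(120*z - 480), still 0/0.
After 4 applications of L'Hôpital's rule the quotient is (e^(z - 4))/(120); substituting z = 4 gives 1/120.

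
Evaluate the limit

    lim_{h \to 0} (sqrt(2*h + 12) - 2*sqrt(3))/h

√(3)/6

A 0/0 form; rationalise with √(12 + 2h) + √12. This collapses the numerator to 2h, leaving 2/(√(12 + 2h) + √12) → 2/(2√12) = √(3)/6.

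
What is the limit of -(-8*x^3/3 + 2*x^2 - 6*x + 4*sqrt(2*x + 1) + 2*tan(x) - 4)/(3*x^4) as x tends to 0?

Substitution gives 0/0 (the numerator vanishes to order 4).
Expand each term to order x^4: the coefficient of x^4 in 2·tan(x) is 0 and in 4·√(1 + 2x) is -5/2.
Lower-order terms cancel with the polynomial part, so the numerator is (-5/2)·x^4 + o(x^4), and the limit is (-5/2)/(-3) = 5/6.

5/6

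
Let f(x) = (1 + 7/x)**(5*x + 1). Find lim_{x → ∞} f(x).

The base → 1 and the exponent → ∞: a 1^∞ form.
Take logarithms: (5x + 1)·ln(1 + 7/x). Since ln(1+u) ~ u for small u, this behaves like (5x)·(7/x) → 35.
So the limit is e^(35).

e^(35)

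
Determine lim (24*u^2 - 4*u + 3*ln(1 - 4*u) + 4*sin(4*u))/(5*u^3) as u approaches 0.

-64/3

Substitution gives 0/0; apply L'Hôpital's rule 3 times.
After differentiating numerator and denominator 3 times the quotient is (-256*cos(4*u) + 384/(4*u - 1)^3)/(30); at u = 0 this is -64/3.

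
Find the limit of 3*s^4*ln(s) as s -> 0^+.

This is a 0·(−∞) form. Rewrite as 3·ln(s) / s^(−4) and apply L'Hôpital:
the derivative quotient is 3·(1/s) / (−4·s^(−5)) = (-3/4)·s^4 → 0.

0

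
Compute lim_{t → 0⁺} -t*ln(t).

This is a 0·(−∞) form. Rewrite as -1·ln(t) / t^(−1) and apply L'Hôpital:
the derivative quotient is -1·(1/t) / (−1·t^(−2)) = (1/1)·t^1 → 0.

0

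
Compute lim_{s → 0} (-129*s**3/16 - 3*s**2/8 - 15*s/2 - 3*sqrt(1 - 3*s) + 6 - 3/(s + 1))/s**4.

831/128

Substitution gives 0/0 (the numerator vanishes to order 4).
Expand each term to order s^4: the coefficient of s^4 in -3·1/(1 + s) is -3 and in -3·√(1 - 3s) is 1215/128.
Lower-order terms cancel with the polynomial part, so the numerator is (831/128)·s^4 + o(s^4), and the limit is (831/128)/(1) = 831/128.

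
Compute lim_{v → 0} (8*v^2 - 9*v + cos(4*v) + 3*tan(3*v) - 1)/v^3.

27

Substitution gives 0/0; apply L'Hôpital's rule 3 times.
After differentiating numerator and denominator 3 times the quotient is (64*sin(4*v) + 486*tan(3*v)^4 + 648*tan(3*v)^2 + 162)/(6); at v = 0 this is 27.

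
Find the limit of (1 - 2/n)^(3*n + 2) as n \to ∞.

e^(-6)

Write it as [(1 - 2/n)^n]^(3) · (1 - 2/n)^(2). The bracketed term tends to e^(-2) and the second factor to 1, so the limit is e^(-6).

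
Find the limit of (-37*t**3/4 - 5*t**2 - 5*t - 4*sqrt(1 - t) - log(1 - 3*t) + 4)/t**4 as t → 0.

Substitution gives 0/0; apply L'Hôpital's rule 4 times.
After differentiating numerator and denominator 4 times the quotient is (486/(3*t - 1)^4 + 15/(4*(1 - t)^(7/2)))/(24); at t = 0 this is 653/32.

653/32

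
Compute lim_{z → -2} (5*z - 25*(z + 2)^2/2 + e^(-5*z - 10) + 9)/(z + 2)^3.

Direct substitution gives 0/0.
Apply L'Hôpital: lim (-25*z - 5*e^(-5*z - 10) - 45)/(3*(z + 2)^2), still 0/0.
Apply L'Hôpital: lim (25*e^(-5*z - 10) - 25)/(6*z + 12), still 0/0.
After 3 applications of L'Hôpital's rule the quotient is (-125*e^(-5*z - 10))/(6); substituting z = -2 gives -125/6.

-125/6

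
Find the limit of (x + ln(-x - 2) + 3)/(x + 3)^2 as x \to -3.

-1/2

Direct substitution gives 0/0.
Apply L'Hôpital: lim (1 - 1/(-x - 2))/(2*x + 6), still 0/0.
After 2 applications of L'Hôpital's rule the quotient is (-1/(-x - 2)^2)/(2); substituting x = -3 gives -1/2.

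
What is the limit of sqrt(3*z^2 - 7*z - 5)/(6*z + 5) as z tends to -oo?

For large |z|, √(3*z^2 - 7*z - 5) ≈ √3·|z| and the denominator ≈ 6z.
Since z → −∞, |z| = −z, giving −√3/(6) = -√(3)/6.

-√(3)/6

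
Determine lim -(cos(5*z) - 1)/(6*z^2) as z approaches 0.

25/12

Direct substitution gives 0/0.
Apply L'Hôpital: lim (-5*sin(5*z))/(-12*z), still 0/0.
After 2 applications of L'Hôpital's rule the quotient is (-25*cos(5*z))/(-12); substituting z = 0 gives 25/12.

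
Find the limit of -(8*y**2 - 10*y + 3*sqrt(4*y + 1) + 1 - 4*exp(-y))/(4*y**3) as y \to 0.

-19/6

Substitution gives 0/0; apply L'Hôpital's rule 3 times.
After differentiating numerator and denominator 3 times the quotient is (4*e^(-y) + 72/(4*y + 1)^(5/2))/(-24); at y = 0 this is -19/6.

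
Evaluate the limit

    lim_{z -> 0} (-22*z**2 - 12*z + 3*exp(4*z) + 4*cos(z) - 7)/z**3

Substitution gives 0/0 (the numerator vanishes to order 3).
Expand each term to order z^3: the coefficient of z^3 in 4·cos(z) is 0 and in 3·e^(4z) is 32.
Lower-order terms cancel with the polynomial part, so the numerator is (32)·z^3 + o(z^3), and the limit is (32)/(1) = 32.

32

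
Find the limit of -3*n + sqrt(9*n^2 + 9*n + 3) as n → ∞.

3/2

An ∞ − ∞ form. Rationalising with the conjugate, the difference becomes (9n + 3) / (√(9*n^2 + 9*n + 3) + 3n).
For large n the denominator behaves like 2·3n, so the quotient tends to 9/6 = 3/2.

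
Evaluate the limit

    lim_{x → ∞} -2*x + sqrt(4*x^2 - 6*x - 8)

An ∞ − ∞ form. Rationalising with the conjugate, the difference becomes (-6x - 8) / (√(4*x^2 - 6*x - 8) + 2x).
For large x the denominator behaves like 2·2x, so the quotient tends to -6/4 = -3/2.

-3/2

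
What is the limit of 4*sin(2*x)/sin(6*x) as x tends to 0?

Substitution gives 0/0.
Divide numerator and denominator by x: sin(2x)/x → 2 and sin(6x)/x → 6, so the limit is 4·2/6 = 4/3.

4/3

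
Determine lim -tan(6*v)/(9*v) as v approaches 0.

Substitution gives 0/0.
Since tan(u)/u → 1 as u → 0, tan(6v)/(6v) → 1 and the limit is 6/(-9) = -2/3.

-2/3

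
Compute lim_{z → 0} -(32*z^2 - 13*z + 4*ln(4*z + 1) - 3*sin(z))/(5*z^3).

-103/6

Substitution gives 0/0 (the numerator vanishes to order 3).
Expand each term to order z^3: the coefficient of z^3 in 4·ln(1 + 4z) is 256/3 and in -3·sin(z) is 1/2.
Lower-order terms cancel with the polynomial part, so the numerator is (515/6)·z^3 + o(z^3), and the limit is (515/6)/(-5) = -103/6.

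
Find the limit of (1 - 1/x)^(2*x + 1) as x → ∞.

e^(-2)

The base → 1 and the exponent → ∞: a 1^∞ form.
Take logarithms: (2x + 1)·ln(1 - 1/x). Since ln(1+u) ~ u for small u, this behaves like (2x)·(-1/x) → -2.
So the limit is e^(-2).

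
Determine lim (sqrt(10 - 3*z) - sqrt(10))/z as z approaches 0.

-3*√(10)/20

A 0/0 form; rationalise with √(10 - 3z) + √10. This collapses the numerator to -3z, leaving -3/(√(10 - 3z) + √10) → -3/(2√10) = -3*√(10)/20.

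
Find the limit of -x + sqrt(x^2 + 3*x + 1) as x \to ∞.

An ∞ − ∞ form. Rationalising with the conjugate, the difference becomes (3x + 1) / (√(x^2 + 3*x + 1) + x).
For large x the denominator behaves like 2·x, so the quotient tends to 3/2 = 3/2.

3/2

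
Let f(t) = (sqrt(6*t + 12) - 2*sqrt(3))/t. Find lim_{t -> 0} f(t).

√(3)/2

A 0/0 form; rationalise with √(12 + 6t) + √12. This collapses the numerator to 6t, leaving 6/(√(12 + 6t) + √12) → 6/(2√12) = √(3)/2.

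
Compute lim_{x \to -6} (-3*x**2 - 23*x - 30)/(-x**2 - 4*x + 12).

13/8

At x = -6 both the top and bottom vanish — a removable singularity. Factoring out (x + 6) from each leaves (-3*x - 5)/(2 - x), which at x = -6 equals 13/8.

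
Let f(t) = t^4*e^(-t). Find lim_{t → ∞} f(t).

0

Write as t^4/e^{1t}, an ∞/∞ form.
Exponential growth dominates any polynomial, so repeated L'Hôpital (or the standard result) gives 0.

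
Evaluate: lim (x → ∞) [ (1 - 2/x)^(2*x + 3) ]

Write it as [(1 - 2/x)^x]^(2) · (1 - 2/x)^(3). The bracketed term tends to e^(-2) and the second factor to 1, so the limit is e^(-4).

e^(-4)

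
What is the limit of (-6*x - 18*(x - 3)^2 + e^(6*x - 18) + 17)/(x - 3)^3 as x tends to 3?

Direct substitution gives 0/0.
Apply L'Hôpital: lim (-36*x + 6*e^(6*x - 18) + 102)/(3*(x - 3)^2), still 0/0.
Apply L'Hôpital: lim (36*e^(6*x - 18) - 36)/(6*x - 18), still 0/0.
After 3 applications of L'Hôpital's rule the quotient is (216*e^(6*x - 18))/(6); substituting x = 3 gives 36.

36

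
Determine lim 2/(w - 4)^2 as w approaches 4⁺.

∞

As w → 4⁺, (w - 4) → 0⁺, so (w - 4)^2 → 0⁺ and 2/(w - 4)^2 → ∞.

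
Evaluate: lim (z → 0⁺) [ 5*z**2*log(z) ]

This is a 0·(−∞) form. Rewrite as 5·ln(z) / z^(−2) and apply L'Hôpital:
the derivative quotient is 5·(1/z) / (−2·z^(−3)) = (-5/2)·z^2 → 0.

0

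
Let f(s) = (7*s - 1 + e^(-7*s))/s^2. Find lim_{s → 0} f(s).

Direct substitution gives 0/0.
Apply L'Hôpital: lim (7 - 7*e^(-7*s))/(2*s), still 0/0.
After 2 applications of L'Hôpital's rule the quotient is (49*e^(-7*s))/(2); substituting s = 0 gives 49/2.

49/2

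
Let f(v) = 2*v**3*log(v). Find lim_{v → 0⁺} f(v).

0

This is a 0·(−∞) form. Rewrite as 2·ln(v) / v^(−3) and apply L'Hôpital:
the derivative quotient is 2·(1/v) / (−3·v^(−4)) = (-2/3)·v^3 → 0.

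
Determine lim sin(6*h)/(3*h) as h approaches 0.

Substitution gives 0/0.
Write it as (6/3)·sin(6h)/(6h); since sin(u)/u → 1, the limit is 2.

2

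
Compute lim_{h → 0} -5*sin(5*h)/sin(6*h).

-25/6

Substitution gives 0/0.
Divide numerator and denominator by h: sin(5h)/h → 5 and sin(6h)/h → 6, so the limit is -5·5/6 = -25/6.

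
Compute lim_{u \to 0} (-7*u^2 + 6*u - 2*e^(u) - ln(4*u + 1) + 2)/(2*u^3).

Substitution gives 0/0 (the numerator vanishes to order 3).
Expand each term to order u^3: the coefficient of u^3 in −ln(1 + 4u) is -64/3 and in -2·e^(u) is -1/3.
Lower-order terms cancel with the polynomial part, so the numerator is (-65/3)·u^3 + o(u^3), and the limit is (-65/3)/(2) = -65/6.

-65/6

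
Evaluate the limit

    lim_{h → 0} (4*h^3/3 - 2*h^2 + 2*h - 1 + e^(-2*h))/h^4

Direct substitution gives 0/0.
Apply L'Hôpital: lim (4*h^2 - 4*h + 2 - 2*e^(-2*h))/(4*h^3), still 0/0.
Apply L'Hôpital: lim (8*h - 4 + 4*e^(-2*h))/(12*h^2), still 0/0.
Apply L'Hôpital: lim (8 - 8*e^(-2*h))/(24*h), still 0/0.
After 4 applications of L'Hôpital's rule the quotient is (16*e^(-2*h))/(24); substituting h = 0 gives 2/3.

2/3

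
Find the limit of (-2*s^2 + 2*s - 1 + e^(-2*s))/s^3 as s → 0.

-4/3

Direct substitution gives 0/0.
Apply L'Hôpital: lim (-4*s + 2 - 2*e^(-2*s))/(3*s^2), still 0/0.
Apply L'Hôpital: lim (-4 + 4*e^(-2*s))/(6*s), still 0/0.
After 3 applications of L'Hôpital's rule the quotient is (-8*e^(-2*s))/(6); substituting s = 0 gives -4/3.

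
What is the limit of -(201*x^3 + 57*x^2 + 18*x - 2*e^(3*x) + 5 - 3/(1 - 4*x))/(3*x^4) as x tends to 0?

Substitution gives 0/0 (the numerator vanishes to order 4).
Expand each term to order x^4: the coefficient of x^4 in -2·e^(3x) is -27/4 and in -3·1/(1 - 4x) is -768.
Lower-order terms cancel with the polynomial part, so the numerator is (-3099/4)·x^4 + o(x^4), and the limit is (-3099/4)/(-3) = 1033/4.

1033/4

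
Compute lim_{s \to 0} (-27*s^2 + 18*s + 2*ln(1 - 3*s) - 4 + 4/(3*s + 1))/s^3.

-126

Substitution gives 0/0 (the numerator vanishes to order 3).
Expand each term to order s^3: the coefficient of s^3 in 4·1/(1 + 3s) is -108 and in 2·ln(1 - 3s) is -18.
Lower-order terms cancel with the polynomial part, so the numerator is (-126)·s^3 + o(s^3), and the limit is (-126)/(1) = -126.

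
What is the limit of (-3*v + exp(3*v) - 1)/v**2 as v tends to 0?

9/2

Direct substitution gives 0/0.
Apply L'Hôpital: lim (3*e^(3*v) - 3)/(2*v), still 0/0.
After 2 applications of L'Hôpital's rule the quotient is (9*e^(3*v))/(2); substituting v = 0 gives 9/2.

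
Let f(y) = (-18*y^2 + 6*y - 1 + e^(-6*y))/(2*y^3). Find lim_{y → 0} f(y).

Direct substitution gives 0/0.
Apply L'Hôpital: lim (-36*y + 6 - 6*e^(-6*y))/(6*y^2), still 0/0.
Apply L'Hôpital: lim (-36 + 36*e^(-6*y))/(12*y), still 0/0.
After 3 applications of L'Hôpital's rule the quotient is (-216*e^(-6*y))/(12); substituting y = 0 gives -18.

-18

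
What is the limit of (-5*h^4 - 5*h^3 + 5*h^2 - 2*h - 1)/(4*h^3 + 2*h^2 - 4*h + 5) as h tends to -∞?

∞

The numerator has higher degree (4 > 3); the quotient behaves like (-5/(4))·h^1 for large |h|.
As h → −∞ this diverges to ∞.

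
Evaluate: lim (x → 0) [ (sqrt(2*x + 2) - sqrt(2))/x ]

Substitution gives 0/0. Multiply numerator and denominator by the conjugate √(2 + 2x) + √2.
The numerator becomes (2 + 2x) − 2 = 2x, so the expression simplifies to 2/(√(2 + 2x) + √2).
Letting x → 0 gives 2/(2√2) = √(2)/2.

√(2)/2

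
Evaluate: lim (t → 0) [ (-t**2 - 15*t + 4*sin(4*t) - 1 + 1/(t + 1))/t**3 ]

-131/3

Substitution gives 0/0 (the numerator vanishes to order 3).
Expand each term to order t^3: the coefficient of t^3 in 4·sin(4t) is -128/3 and in 1/(1 + t) is -1.
Lower-order terms cancel with the polynomial part, so the numerator is (-131/3)·t^3 + o(t^3), and the limit is (-131/3)/(1) = -131/3.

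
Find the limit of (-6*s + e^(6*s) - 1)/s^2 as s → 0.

Direct substitution gives 0/0.
Apply L'Hôpital: lim (6*e^(6*s) - 6)/(2*s), still 0/0.
After 2 applications of L'Hôpital's rule the quotient is (36*e^(6*s))/(2); substituting s = 0 gives 18.

18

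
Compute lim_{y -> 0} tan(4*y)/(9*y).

4/9

Substitution gives 0/0.
Since tan(u)/u → 1 as u → 0, tan(4y)/(4y) → 1 and the limit is 4/9.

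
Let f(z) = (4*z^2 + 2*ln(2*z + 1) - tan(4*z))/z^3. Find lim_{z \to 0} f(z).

Substitution gives 0/0 (the numerator vanishes to order 3).
Expand each term to order z^3: the coefficient of z^3 in 2·ln(1 + 2z) is 16/3 and in −tan(4z) is -64/3.
Lower-order terms cancel with the polynomial part, so the numerator is (-16)·z^3 + o(z^3), and the limit is (-16)/(1) = -16.

-16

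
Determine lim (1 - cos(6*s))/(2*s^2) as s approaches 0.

Substitution gives 0/0.
Use (1 − cos u)/u² → 1/2 with u = 6s: the limit is 6²/(2·2) = 9.

9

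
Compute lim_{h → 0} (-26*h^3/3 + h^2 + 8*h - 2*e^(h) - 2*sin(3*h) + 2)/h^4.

-1/12

Substitution gives 0/0; apply L'Hôpital's rule 4 times.
After differentiating numerator and denominator 4 times the quotient is (-2*e^(h) - 162*sin(3*h))/(24); at h = 0 this is -1/12.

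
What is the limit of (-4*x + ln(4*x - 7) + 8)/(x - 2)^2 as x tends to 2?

Direct substitution gives 0/0.
Apply L'Hôpital: lim (-4 + 4/(4*x - 7))/(2*x - 4), still 0/0.
After 2 applications of L'Hôpital's rule the quotient is (-16/(4*x - 7)^2)/(2); substituting x = 2 gives -8.

-8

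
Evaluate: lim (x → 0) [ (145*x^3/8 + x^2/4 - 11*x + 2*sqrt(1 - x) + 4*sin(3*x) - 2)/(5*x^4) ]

-1/64

Substitution gives 0/0 (the numerator vanishes to order 4).
Expand each term to order x^4: the coefficient of x^4 in 2·√(1 - x) is -5/64 and in 4·sin(3x) is 0.
Lower-order terms cancel with the polynomial part, so the numerator is (-5/64)·x^4 + o(x^4), and the limit is (-5/64)/(5) = -1/64.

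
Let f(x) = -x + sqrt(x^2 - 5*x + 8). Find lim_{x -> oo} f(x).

An ∞ − ∞ form. Rationalising with the conjugate, the difference becomes (-5x + 8) / (√(x^2 - 5*x + 8) + x).
For large x the denominator behaves like 2·x, so the quotient tends to -5/2 = -5/2.

-5/2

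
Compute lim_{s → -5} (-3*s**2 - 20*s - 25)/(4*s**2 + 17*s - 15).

Since s = -5 makes numerator and denominator zero, (s + 5) divides both.
Cancelling it gives (-3*s - 5)/(4*s - 3); now plug in s = -5 to get -10/23.

-10/23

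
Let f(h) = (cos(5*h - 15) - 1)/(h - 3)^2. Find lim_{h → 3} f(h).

-25/2

Direct substitution gives 0/0.
Apply L'Hôpital: lim (-5*sin(5*h - 15))/(2*h - 6), still 0/0.
After 2 applications of L'Hôpital's rule the quotient is (-25*cos(5*h - 15))/(2); substituting h = 3 gives -25/2.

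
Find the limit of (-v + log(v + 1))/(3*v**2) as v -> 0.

Direct substitution gives 0/0.
Apply L'Hôpital: lim (-1 + 1/(v + 1))/(6*v), still 0/0.
After 2 applications of L'Hôpital's rule the quotient is (-1/(v + 1)^2)/(6); substituting v = 0 gives -1/6.

-1/6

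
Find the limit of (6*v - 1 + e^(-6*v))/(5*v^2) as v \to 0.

Direct substitution gives 0/0.
Apply L'Hôpital: lim (6 - 6*e^(-6*v))/(10*v), still 0/0.
After 2 applications of L'Hôpital's rule the quotient is (36*e^(-6*v))/(10); substituting v = 0 gives 18/5.

18/5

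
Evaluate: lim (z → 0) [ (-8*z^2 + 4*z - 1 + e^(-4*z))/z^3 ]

Direct substitution gives 0/0.
Apply L'Hôpital: lim (-16*z + 4 - 4*e^(-4*z))/(3*z^2), still 0/0.
Apply L'Hôpital: lim (-16 + 16*e^(-4*z))/(6*z), still 0/0.
After 3 applications of L'Hôpital's rule the quotient is (-64*e^(-4*z))/(6); substituting z = 0 gives -32/3.

-32/3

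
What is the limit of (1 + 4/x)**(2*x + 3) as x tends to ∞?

e^(8)

Let L be the limit and take ln: ln L = lim (2x + 3)·ln(1 + 4/x) = lim (2x + 3)·(4/x + O(1/x²)) = 8.
Hence L = e^(8).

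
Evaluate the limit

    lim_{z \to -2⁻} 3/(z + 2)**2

As z → -2⁻, (z + 2) → 0⁻, so (z + 2)^2 → 0⁺ and 3/(z + 2)^2 → ∞.

∞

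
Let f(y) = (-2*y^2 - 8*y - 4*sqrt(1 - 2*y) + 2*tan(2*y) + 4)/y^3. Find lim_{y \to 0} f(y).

22/3

Substitution gives 0/0 (the numerator vanishes to order 3).
Expand each term to order y^3: the coefficient of y^3 in -4·√(1 - 2y) is 2 and in 2·tan(2y) is 16/3.
Lower-order terms cancel with the polynomial part, so the numerator is (22/3)·y^3 + o(y^3), and the limit is (22/3)/(1) = 22/3.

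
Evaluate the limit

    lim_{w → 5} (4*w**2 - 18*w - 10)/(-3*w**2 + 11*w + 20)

-22/19

At w = 5 both the top and bottom vanish — a removable singularity. Factoring out (w - 5) from each leaves (4*w + 2)/(-3*w - 4), which at w = 5 equals -22/19.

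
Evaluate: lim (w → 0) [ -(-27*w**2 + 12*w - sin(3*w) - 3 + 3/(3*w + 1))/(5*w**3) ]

153/10

Substitution gives 0/0 (the numerator vanishes to order 3).
Expand each term to order w^3: the coefficient of w^3 in 3·1/(1 + 3w) is -81 and in −sin(3w) is 9/2.
Lower-order terms cancel with the polynomial part, so the numerator is (-153/2)·w^3 + o(w^3), and the limit is (-153/2)/(-5) = 153/10.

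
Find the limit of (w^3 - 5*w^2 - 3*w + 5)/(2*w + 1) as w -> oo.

∞

The numerator has higher degree (3 > 1); the quotient behaves like (1/(2))·w^2 for large |w|.
As w → +∞ this diverges to ∞.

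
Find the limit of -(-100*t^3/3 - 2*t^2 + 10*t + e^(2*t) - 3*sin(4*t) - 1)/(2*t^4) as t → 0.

-1/3

Substitution gives 0/0 (the numerator vanishes to order 4).
Expand each term to order t^4: the coefficient of t^4 in -3·sin(4t) is 0 and in e^(2t) is 2/3.
Lower-order terms cancel with the polynomial part, so the numerator is (2/3)·t^4 + o(t^4), and the limit is (2/3)/(-2) = -1/3.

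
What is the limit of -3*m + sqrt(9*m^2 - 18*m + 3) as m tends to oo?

-3

This has the form ∞ − ∞. Multiply and divide by the conjugate √(9*m^2 - 18*m + 3) + 3m.
That gives (-18m + 3) / (√(9*m^2 - 18*m + 3) + 3m).
Divide numerator and denominator by m: the limit is -18/(2·3) = -3.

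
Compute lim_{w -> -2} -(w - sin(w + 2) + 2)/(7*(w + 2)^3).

Direct substitution gives 0/0.
Apply L'Hôpital: lim (1 - cos(w + 2))/(-21*(w + 2)^2), still 0/0.
Apply L'Hôpital: lim (sin(w + 2))/(-42*w - 84), still 0/0.
After 3 applications of L'Hôpital's rule the quotient is (cos(w + 2))/(-42); substituting w = -2 gives -1/42.

-1/42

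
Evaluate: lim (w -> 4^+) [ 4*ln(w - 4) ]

-∞

As w → 4⁺, w - 4 → 0⁺ and ln(w - 4) → −∞.
Multiplying by 4 gives -∞.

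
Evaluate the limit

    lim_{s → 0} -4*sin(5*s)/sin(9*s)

Substitution gives 0/0.
Divide numerator and denominator by s: sin(5s)/s → 5 and sin(9s)/s → 9, so the limit is -4·5/9 = -20/9.

-20/9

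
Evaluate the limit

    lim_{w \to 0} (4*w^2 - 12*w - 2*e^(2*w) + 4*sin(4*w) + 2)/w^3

Substitution gives 0/0 (the numerator vanishes to order 3).
Expand each term to order w^3: the coefficient of w^3 in -2·e^(2w) is -8/3 and in 4·sin(4w) is -128/3.
Lower-order terms cancel with the polynomial part, so the numerator is (-136/3)·w^3 + o(w^3), and the limit is (-136/3)/(1) = -136/3.

-136/3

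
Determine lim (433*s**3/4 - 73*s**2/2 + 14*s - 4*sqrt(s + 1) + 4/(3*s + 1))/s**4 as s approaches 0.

10373/32

Substitution gives 0/0 (the numerator vanishes to order 4).
Expand each term to order s^4: the coefficient of s^4 in 4·1/(1 + 3s) is 324 and in -4·√(1 + s) is 5/32.
Lower-order terms cancel with the polynomial part, so the numerator is (10373/32)·s^4 + o(s^4), and the limit is (10373/32)/(1) = 10373/32.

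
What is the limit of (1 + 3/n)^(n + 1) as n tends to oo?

The base → 1 and the exponent → ∞: a 1^∞ form.
Take logarithms: (n + 1)·ln(1 + 3/n). Since ln(1+u) ~ u for small u, this behaves like (n)·(3/n) → 3.
So the limit is e^(3).

e^(3)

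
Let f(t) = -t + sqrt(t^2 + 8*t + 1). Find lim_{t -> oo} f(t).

This has the form ∞ − ∞. Multiply and divide by the conjugate √(t^2 + 8*t + 1) + t.
That gives (8t + 1) / (√(t^2 + 8*t + 1) + t).
Divide numerator and denominator by t: the limit is 8/(2·1) = 4.

4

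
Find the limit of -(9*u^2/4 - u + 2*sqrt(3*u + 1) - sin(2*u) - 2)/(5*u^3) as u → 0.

-113/120

Substitution gives 0/0 (the numerator vanishes to order 3).
Expand each term to order u^3: the coefficient of u^3 in −sin(2u) is 4/3 and in 2·√(1 + 3u) is 27/8.
Lower-order terms cancel with the polynomial part, so the numerator is (113/24)·u^3 + o(u^3), and the limit is (113/24)/(-5) = -113/120.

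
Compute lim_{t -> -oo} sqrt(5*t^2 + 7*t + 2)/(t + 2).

-√(5)

For large |t|, √(5*t^2 + 7*t + 2) ≈ √5·|t| and the denominator ≈ t.
Since t → −∞, |t| = −t, giving −√5/(1) = -√(5).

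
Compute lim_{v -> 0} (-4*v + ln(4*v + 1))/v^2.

-8

Direct substitution gives 0/0.
Apply L'Hôpital: lim (-4 + 4/(4*v + 1))/(2*v), still 0/0.
After 2 applications of L'Hôpital's rule the quotient is (-16/(4*v + 1)^2)/(2); substituting v = 0 gives -8.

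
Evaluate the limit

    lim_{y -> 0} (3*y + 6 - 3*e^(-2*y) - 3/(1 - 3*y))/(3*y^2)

Substitution gives 0/0; apply L'Hôpital's rule 2 times.
After differentiating numerator and denominator 2 times the quotient is (-12*e^(-2*y) + 54/(3*y - 1)^3)/(6); at y = 0 this is -11.

-11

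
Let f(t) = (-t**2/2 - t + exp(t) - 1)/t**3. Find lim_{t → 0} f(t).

1/6

Direct substitution gives 0/0.
Apply L'Hôpital: lim (-t + e^(t) - 1)/(3*t^2), still 0/0.
Apply L'Hôpital: lim (e^(t) - 1)/(6*t), still 0/0.
After 3 applications of L'Hôpital's rule the quotient is (e^(t))/(6); substituting t = 0 gives 1/6.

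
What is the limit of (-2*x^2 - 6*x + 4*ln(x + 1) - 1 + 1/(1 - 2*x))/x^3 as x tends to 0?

28/3

Substitution gives 0/0 (the numerator vanishes to order 3).
Expand each term to order x^3: the coefficient of x^3 in 1/(1 - 2x) is 8 and in 4·ln(1 + x) is 4/3.
Lower-order terms cancel with the polynomial part, so the numerator is (28/3)·x^3 + o(x^3), and the limit is (28/3)/(1) = 28/3.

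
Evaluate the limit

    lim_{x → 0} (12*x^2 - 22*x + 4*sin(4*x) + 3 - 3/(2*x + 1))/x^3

-56/3

Substitution gives 0/0; apply L'Hôpital's rule 3 times.
After differentiating numerator and denominator 3 times the quotient is (-256*cos(4*x) + 144/(2*x + 1)^4)/(6); at x = 0 this is -56/3.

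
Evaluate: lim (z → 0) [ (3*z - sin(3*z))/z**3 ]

Direct substitution gives 0/0.
Apply L'Hôpital: lim (3 - 3*cos(3*z))/(3*z^2), still 0/0.
Apply L'Hôpital: lim (9*sin(3*z))/(6*z), still 0/0.
After 3 applications of L'Hôpital's rule the quotient is (27*cos(3*z))/(6); substituting z = 0 gives 9/2.

9/2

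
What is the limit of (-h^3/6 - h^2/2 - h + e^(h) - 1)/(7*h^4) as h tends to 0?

1/168

Direct substitution gives 0/0.
Apply L'Hôpital: lim (-h^2/2 - h + e^(h) - 1)/(28*h^3), still 0/0.
Apply L'Hôpital: lim (-h + e^(h) - 1)/(84*h^2), still 0/0.
Apply L'Hôpital: lim (e^(h) - 1)/(168*h), still 0/0.
After 4 applications of L'Hôpital's rule the quotient is (e^(h))/(168); substituting h = 0 gives 1/168.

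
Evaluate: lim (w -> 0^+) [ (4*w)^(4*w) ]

Base → 0⁺ and exponent → 0⁺: a 0^0 form.
Take logs: 4w·ln(4w). This is 0·(−∞); rewriting as ln(4w)/(1/(4w)) and applying L'Hôpital gives 0.
Hence the limit is e^0 = 1.

1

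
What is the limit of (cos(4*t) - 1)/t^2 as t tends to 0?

Direct substitution gives 0/0.
Apply L'Hôpital: lim (-4*sin(4*t))/(2*t), still 0/0.
After 2 applications of L'Hôpital's rule the quotient is (-16*cos(4*t))/(2); substituting t = 0 gives -8.

-8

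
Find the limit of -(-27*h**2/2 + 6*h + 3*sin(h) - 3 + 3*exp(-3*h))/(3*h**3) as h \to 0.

14/3

Substitution gives 0/0 (the numerator vanishes to order 3).
Expand each term to order h^3: the coefficient of h^3 in 3·e^(-3h) is -27/2 and in 3·sin(h) is -1/2.
Lower-order terms cancel with the polynomial part, so the numerator is (-14)·h^3 + o(h^3), and the limit is (-14)/(-3) = 14/3.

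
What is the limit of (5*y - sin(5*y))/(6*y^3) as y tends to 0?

125/36

Direct substitution gives 0/0.
Apply L'Hôpital: lim (5 - 5*cos(5*y))/(18*y^2), still 0/0.
Apply L'Hôpital: lim (25*sin(5*y))/(36*y), still 0/0.
After 3 applications of L'Hôpital's rule the quotient is (125*cos(5*y))/(36); substituting y = 0 gives 125/36.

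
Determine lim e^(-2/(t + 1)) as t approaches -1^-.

∞

As t → -1⁻, -2/(t + 1) → +∞, so e^(-2/(t + 1)) → ∞.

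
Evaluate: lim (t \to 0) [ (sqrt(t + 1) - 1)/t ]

1/2

Substitution gives 0/0. Multiply numerator and denominator by the conjugate √(1 + t) + √1.
The numerator becomes (1 + t) − 1 = t, so the expression simplifies to 1/(√(1 + t) + √1).
Letting t → 0 gives 1/(2√1) = 1/2.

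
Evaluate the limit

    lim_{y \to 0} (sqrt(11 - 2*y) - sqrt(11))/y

Substitution gives 0/0. Multiply numerator and denominator by the conjugate √(11 - 2y) + √11.
The numerator becomes (11 - 2y) − 11 = -2y, so the expression simplifies to -2/(√(11 - 2y) + √11).
Letting y → 0 gives -2/(2√11) = -√(11)/11.

-√(11)/11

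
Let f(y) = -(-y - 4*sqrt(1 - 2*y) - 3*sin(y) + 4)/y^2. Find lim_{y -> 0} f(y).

-2

Substitution gives 0/0; apply L'Hôpital's rule 2 times.
After differentiating numerator and denominator 2 times the quotient is (3*sin(y) + 4/(1 - 2*y)^(3/2))/(-2); at y = 0 this is -2.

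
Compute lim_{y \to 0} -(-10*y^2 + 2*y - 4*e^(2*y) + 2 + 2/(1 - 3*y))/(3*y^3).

-146/9

Substitution gives 0/0 (the numerator vanishes to order 3).
Expand each term to order y^3: the coefficient of y^3 in 2·1/(1 - 3y) is 54 and in -4·e^(2y) is -16/3.
Lower-order terms cancel with the polynomial part, so the numerator is (146/3)·y^3 + o(y^3), and the limit is (146/3)/(-3) = -146/9.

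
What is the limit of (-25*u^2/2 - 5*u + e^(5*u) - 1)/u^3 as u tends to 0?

Direct substitution gives 0/0.
Apply L'Hôpital: lim (-25*u + 5*e^(5*u) - 5)/(3*u^2), still 0/0.
Apply L'Hôpital: lim (25*e^(5*u) - 25)/(6*u), still 0/0.
After 3 applications of L'Hôpital's rule the quotient is (125*e^(5*u))/(6); substituting u = 0 gives 125/6.

125/6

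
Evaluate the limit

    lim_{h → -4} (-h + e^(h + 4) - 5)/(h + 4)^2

1/2

Direct substitution gives 0/0.
Apply L'Hôpital: lim (e^(h + 4) - 1)/(2*h + 8), still 0/0.
After 2 applications of L'Hôpital's rule the quotient is (e^(h + 4))/(2); substituting h = -4 gives 1/2.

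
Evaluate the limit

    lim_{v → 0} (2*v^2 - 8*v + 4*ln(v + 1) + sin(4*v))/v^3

Substitution gives 0/0 (the numerator vanishes to order 3).
Expand each term to order v^3: the coefficient of v^3 in sin(4v) is -32/3 and in 4·ln(1 + v) is 4/3.
Lower-order terms cancel with the polynomial part, so the numerator is (-28/3)·v^3 + o(v^3), and the limit is (-28/3)/(1) = -28/3.

-28/3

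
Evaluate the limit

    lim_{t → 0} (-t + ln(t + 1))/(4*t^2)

Direct substitution gives 0/0.
Apply L'Hôpital: lim (-1 + 1/(t + 1))/(8*t), still 0/0.
After 2 applications of L'Hôpital's rule the quotient is (-1/(t + 1)^2)/(8); substituting t = 0 gives -1/8.

-1/8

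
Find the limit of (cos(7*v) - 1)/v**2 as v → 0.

Direct substitution gives 0/0.
Apply L'Hôpital: lim (-7*sin(7*v))/(2*v), still 0/0.
After 2 applications of L'Hôpital's rule the quotient is (-49*cos(7*v))/(2); substituting v = 0 gives -49/2.

-49/2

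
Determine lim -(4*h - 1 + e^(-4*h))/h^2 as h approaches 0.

Direct substitution gives 0/0.
Apply L'Hôpital: lim (4 - 4*e^(-4*h))/(-2*h), still 0/0.
After 2 applications of L'Hôpital's rule the quotient is (16*e^(-4*h))/(-2); substituting h = 0 gives -8.

-8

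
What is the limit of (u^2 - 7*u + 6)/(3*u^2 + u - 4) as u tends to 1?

Since u = 1 makes numerator and denominator zero, (u - 1) divides both.
Cancelling it gives (u - 6)/(3*u + 4); now plug in u = 1 to get -5/7.

-5/7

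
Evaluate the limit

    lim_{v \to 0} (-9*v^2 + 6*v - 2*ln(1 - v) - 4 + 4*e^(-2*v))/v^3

-14/3

Substitution gives 0/0 (the numerator vanishes to order 3).
Expand each term to order v^3: the coefficient of v^3 in 4·e^(-2v) is -16/3 and in -2·ln(1 - v) is 2/3.
Lower-order terms cancel with the polynomial part, so the numerator is (-14/3)·v^3 + o(v^3), and the limit is (-14/3)/(1) = -14/3.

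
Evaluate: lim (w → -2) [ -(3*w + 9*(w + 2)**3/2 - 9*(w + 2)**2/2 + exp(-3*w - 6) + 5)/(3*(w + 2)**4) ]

Direct substitution gives 0/0.
Apply L'Hôpital: lim (-9*w + 27*(w + 2)^2/2 - 3*e^(-3*w - 6) - 15)/(-12*(w + 2)^3), still 0/0.
Apply L'Hôpital: lim (27*w + 9*e^(-3*w - 6) + 45)/(-36*(w + 2)^2), still 0/0.
Apply L'Hôpital: lim (27 - 27*e^(-3*w - 6))/(-72*w - 144), still 0/0.
After 4 applications of L'Hôpital's rule the quotient is (81*e^(-3*w - 6))/(-72); substituting w = -2 gives -9/8.

-9/8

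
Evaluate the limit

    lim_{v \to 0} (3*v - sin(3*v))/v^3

Direct substitution gives 0/0.
Apply L'Hôpital: lim (3 - 3*cos(3*v))/(3*v^2), still 0/0.
Apply L'Hôpital: lim (9*sin(3*v))/(6*v), still 0/0.
After 3 applications of L'Hôpital's rule the quotient is (27*cos(3*v))/(6); substituting v = 0 gives 9/2.

9/2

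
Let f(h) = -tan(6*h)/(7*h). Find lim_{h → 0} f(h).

Substitution gives 0/0.
Since tan(u)/u → 1 as u → 0, tan(6h)/(6h) → 1 and the limit is 6/(-7) = -6/7.

-6/7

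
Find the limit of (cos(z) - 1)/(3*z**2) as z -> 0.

-1/6

Direct substitution gives 0/0.
Apply L'Hôpital: lim (-sin(z))/(6*z), still 0/0.
After 2 applications of L'Hôpital's rule the quotient is (-cos(z))/(6); substituting z = 0 gives -1/6.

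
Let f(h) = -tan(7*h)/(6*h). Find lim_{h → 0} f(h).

Substitution gives 0/0.
Since tan(u)/u → 1 as u → 0, tan(7h)/(7h) → 1 and the limit is 7/(-6) = -7/6.

-7/6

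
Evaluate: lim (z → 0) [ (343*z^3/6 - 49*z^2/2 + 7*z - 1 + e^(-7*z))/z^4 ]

2401/24

Direct substitution gives 0/0.
Apply L'Hôpital: lim (343*z^2/2 - 49*z + 7 - 7*e^(-7*z))/(4*z^3), still 0/0.
Apply L'Hôpital: lim (343*z - 49 + 49*e^(-7*z))/(12*z^2), still 0/0.
Apply L'Hôpital: lim (343 - 343*e^(-7*z))/(24*z), still 0/0.
After 4 applications of L'Hôpital's rule the quotient is (2401*e^(-7*z))/(24); substituting z = 0 gives 2401/24.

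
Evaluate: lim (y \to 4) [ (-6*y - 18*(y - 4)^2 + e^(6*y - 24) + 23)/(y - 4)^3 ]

36

Direct substitution gives 0/0.
Apply L'Hôpital: lim (-36*y + 6*e^(6*y - 24) + 138)/(3*(y - 4)^2), still 0/0.
Apply L'Hôpital: lim (36*e^(6*y - 24) - 36)/(6*y - 24), still 0/0.
After 3 applications of L'Hôpital's rule the quotient is (216*e^(6*y - 24))/(6); substituting y = 4 gives 36.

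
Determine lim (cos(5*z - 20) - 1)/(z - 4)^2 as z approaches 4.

-25/2

Direct substitution gives 0/0.
Apply L'Hôpital: lim (-5*sin(5*z - 20))/(2*z - 8), still 0/0.
After 2 applications of L'Hôpital's rule the quotient is (-25*cos(5*z - 20))/(2); substituting z = 4 gives -25/2.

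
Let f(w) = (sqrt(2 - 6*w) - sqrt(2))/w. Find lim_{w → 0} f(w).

-3*√(2)/2

A 0/0 form; rationalise with √(2 - 6w) + √2. This collapses the numerator to -6w, leaving -6/(√(2 - 6w) + √2) → -6/(2√2) = -3*√(2)/2.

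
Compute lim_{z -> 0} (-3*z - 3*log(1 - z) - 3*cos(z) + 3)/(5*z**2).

3/5

Substitution gives 0/0; apply L'Hôpital's rule 2 times.
After differentiating numerator and denominator 2 times the quotient is (3*cos(z) + 3/(z - 1)^2)/(10); at z = 0 this is 3/5.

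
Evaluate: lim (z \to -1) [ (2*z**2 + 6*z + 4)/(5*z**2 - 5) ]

-1/5

Since z = -1 makes numerator and denominator zero, (z + 1) divides both.
Cancelling it gives (2*z + 4)/(5*z - 5); now plug in z = -1 to get -1/5.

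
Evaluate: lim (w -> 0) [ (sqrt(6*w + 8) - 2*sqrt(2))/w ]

A 0/0 form; rationalise with √(8 + 6w) + √8. This collapses the numerator to 6w, leaving 6/(√(8 + 6w) + √8) → 6/(2√8) = 3*√(2)/4.

3*√(2)/4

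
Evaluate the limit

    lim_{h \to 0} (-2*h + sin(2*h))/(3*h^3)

Direct substitution gives 0/0.
Apply L'Hôpital: lim (2*cos(2*h) - 2)/(9*h^2), still 0/0.
Apply L'Hôpital: lim (-4*sin(2*h))/(18*h), still 0/0.
After 3 applications of L'Hôpital's rule the quotient is (-8*cos(2*h))/(18); substituting h = 0 gives -4/9.

-4/9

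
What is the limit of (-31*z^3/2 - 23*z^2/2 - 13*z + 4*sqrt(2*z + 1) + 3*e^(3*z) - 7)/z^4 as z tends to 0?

61/8

Substitution gives 0/0; apply L'Hôpital's rule 4 times.
After differentiating numerator and denominator 4 times the quotient is (243*e^(3*z) - 60/(2*z + 1)^(7/2))/(24); at z = 0 this is 61/8.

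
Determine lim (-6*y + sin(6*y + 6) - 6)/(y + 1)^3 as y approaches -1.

-36

Direct substitution gives 0/0.
Apply L'Hôpital: lim (6*cos(6*y + 6) - 6)/(3*(y + 1)^2), still 0/0.
Apply L'Hôpital: lim (-36*sin(6*y + 6))/(6*y + 6), still 0/0.
After 3 applications of L'Hôpital's rule the quotient is (-216*cos(6*y + 6))/(6); substituting y = -1 gives -36.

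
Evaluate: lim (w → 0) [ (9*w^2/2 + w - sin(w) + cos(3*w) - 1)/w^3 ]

Substitution gives 0/0 (the numerator vanishes to order 3).
Expand each term to order w^3: the coefficient of w^3 in −sin(w) is 1/6 and in cos(3w) is 0.
Lower-order terms cancel with the polynomial part, so the numerator is (1/6)·w^3 + o(w^3), and the limit is (1/6)/(1) = 1/6.

1/6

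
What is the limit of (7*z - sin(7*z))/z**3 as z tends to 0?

343/6

Direct substitution gives 0/0.
Apply L'Hôpital: lim (7 - 7*cos(7*z))/(3*z^2), still 0/0.
Apply L'Hôpital: lim (49*sin(7*z))/(6*z), still 0/0.
After 3 applications of L'Hôpital's rule the quotient is (343*cos(7*z))/(6); substituting z = 0 gives 343/6.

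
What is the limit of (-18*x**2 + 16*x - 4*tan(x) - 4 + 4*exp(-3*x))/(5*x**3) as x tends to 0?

Substitution gives 0/0; apply L'Hôpital's rule 3 times.
After differentiating numerator and denominator 3 times the quotient is (16/cos(x)^2 - 24/cos(x)^4 - 108*e^(-3*x))/(30); at x = 0 this is -58/15.

-58/15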